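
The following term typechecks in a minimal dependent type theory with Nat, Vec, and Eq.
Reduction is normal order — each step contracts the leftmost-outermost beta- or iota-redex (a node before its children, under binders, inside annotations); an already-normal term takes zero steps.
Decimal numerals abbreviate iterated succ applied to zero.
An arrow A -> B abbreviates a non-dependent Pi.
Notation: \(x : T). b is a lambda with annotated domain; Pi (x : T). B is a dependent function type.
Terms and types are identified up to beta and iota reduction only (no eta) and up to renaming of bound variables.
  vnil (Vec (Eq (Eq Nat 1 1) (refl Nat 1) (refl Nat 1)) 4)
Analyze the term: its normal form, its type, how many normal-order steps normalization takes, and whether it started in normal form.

reduced normal form:
  vnil (Vec (Eq (Eq Nat 1 1) (refl Nat 1) (refl Nat 1)) 4)
the term's type:
  Vec (Vec (Eq (Eq Nat 1 1) (refl Nat 1) (refl Nat 1)) 4) 0
reduction steps (normal order): 0
already normal: yes


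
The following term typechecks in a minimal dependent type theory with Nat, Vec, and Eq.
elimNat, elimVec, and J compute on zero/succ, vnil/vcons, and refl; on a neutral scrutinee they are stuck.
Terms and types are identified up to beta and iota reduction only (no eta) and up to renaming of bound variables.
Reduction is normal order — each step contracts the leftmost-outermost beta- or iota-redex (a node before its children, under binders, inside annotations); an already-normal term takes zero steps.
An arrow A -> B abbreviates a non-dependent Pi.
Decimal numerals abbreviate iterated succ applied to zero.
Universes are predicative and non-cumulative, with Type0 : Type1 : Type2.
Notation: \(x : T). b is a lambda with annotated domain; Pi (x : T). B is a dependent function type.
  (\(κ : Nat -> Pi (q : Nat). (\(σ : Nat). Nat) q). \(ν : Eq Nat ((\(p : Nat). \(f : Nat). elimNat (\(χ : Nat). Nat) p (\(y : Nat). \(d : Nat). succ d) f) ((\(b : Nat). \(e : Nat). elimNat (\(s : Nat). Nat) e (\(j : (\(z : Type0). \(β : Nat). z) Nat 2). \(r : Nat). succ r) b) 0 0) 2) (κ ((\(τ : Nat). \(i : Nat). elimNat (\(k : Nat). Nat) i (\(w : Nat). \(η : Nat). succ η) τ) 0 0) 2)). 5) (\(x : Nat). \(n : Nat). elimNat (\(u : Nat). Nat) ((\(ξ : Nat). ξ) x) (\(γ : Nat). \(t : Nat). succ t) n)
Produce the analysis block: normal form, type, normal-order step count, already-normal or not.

resulting normal form:
  \(κ : Eq Nat 2 2). 5
the term's type:
  Eq Nat 2 2 -> Nat
normal-order step count: 26
already normal: no
first redex: a beta-redex


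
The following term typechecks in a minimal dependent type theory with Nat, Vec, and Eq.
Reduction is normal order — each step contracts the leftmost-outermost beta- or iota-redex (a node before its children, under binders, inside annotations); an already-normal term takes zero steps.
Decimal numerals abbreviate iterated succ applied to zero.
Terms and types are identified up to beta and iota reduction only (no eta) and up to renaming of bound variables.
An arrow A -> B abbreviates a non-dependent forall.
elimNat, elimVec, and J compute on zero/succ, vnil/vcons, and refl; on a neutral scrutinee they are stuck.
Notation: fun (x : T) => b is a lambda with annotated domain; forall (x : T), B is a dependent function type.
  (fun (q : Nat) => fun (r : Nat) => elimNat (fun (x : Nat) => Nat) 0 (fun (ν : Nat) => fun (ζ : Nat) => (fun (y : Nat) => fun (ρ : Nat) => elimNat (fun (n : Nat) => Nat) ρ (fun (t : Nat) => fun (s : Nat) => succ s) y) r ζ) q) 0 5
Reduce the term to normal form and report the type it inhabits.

resulting normal form:
  0
type:
  Nat


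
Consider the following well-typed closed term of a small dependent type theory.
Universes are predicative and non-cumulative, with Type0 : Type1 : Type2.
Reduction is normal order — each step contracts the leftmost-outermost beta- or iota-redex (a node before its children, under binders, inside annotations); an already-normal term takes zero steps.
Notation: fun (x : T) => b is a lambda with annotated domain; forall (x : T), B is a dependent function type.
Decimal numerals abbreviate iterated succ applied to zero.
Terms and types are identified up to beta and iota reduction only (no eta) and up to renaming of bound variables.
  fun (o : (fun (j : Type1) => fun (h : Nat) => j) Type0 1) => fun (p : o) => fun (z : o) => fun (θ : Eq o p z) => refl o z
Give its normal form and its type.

resulting normal form:
  fun (o : Type0) => fun (j : o) => fun (h : o) => fun (p : Eq o j h) => refl o h
type:
  forall (o : Type0), forall (j : o), forall (h : o), forall (p : Eq o j h), Eq o h h
observation: the term reaches its normal form after 2 normal-order steps.


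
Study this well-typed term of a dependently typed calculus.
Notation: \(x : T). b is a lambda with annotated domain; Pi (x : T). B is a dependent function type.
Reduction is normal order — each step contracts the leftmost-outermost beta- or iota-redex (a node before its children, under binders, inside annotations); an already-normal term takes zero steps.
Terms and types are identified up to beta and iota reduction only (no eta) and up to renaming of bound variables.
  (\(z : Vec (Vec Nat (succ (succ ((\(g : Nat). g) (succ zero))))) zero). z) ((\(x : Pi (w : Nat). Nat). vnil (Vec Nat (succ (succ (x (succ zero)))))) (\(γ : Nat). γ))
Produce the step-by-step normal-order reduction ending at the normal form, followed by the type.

reduction (normal order):
  (\(z : Vec (Vec Nat (succ (succ ((\(g : Nat). g) (succ zero))))) zero). z) ((\(x : Pi (w : Nat). Nat). vnil (Vec Nat (succ (succ (x (succ zero)))))) (\(γ : Nat). γ))
  ~> (\(z : Pi (g : Nat). Nat). vnil (Vec Nat (succ (succ (z (succ zero)))))) (\(x : Nat). x)
  ~> vnil (Vec Nat (succ (succ ((\(z : Nat). z) (succ zero)))))
  ~> vnil (Vec Nat (succ (succ (succ zero))))
type:
  Vec (Vec Nat (succ (succ (succ zero)))) zero


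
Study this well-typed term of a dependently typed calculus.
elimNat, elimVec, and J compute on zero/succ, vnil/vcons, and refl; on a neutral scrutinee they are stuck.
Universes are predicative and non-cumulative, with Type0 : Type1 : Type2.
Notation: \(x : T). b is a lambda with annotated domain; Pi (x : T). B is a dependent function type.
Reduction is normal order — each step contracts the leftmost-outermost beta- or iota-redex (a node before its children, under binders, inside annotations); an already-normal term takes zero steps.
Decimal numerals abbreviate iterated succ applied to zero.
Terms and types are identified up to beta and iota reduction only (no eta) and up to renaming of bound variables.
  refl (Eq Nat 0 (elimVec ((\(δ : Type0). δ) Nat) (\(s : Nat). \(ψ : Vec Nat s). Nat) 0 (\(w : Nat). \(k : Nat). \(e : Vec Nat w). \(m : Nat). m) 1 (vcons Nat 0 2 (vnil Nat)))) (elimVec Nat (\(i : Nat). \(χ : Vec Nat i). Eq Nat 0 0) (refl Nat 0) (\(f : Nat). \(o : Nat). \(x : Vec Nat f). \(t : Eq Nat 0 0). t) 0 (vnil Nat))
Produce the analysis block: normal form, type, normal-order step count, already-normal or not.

reduced normal form:
  refl (Eq Nat 0 0) (refl Nat 0)
type:
  Eq (Eq Nat 0 0) (refl Nat 0) (refl Nat 0)
normal-order step count: 7
term was already normal: no
first redex: an elimVec iota-redex


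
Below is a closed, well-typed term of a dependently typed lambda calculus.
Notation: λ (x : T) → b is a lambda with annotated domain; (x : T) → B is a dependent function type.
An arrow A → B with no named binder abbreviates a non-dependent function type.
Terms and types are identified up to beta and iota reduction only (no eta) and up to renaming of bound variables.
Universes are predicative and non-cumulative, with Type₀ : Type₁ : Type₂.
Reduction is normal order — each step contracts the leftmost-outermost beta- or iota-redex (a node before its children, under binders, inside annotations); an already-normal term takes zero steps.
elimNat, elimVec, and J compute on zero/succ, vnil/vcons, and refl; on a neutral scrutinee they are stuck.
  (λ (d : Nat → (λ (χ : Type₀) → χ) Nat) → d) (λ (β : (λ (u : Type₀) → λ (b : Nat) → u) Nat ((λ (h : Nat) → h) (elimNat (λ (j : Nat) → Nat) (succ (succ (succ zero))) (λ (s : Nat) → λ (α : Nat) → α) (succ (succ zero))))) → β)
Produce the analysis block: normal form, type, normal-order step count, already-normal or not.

normal form:
  λ (d : Nat) → d
inferred type:
  Nat → Nat
normal-order step count: 3
started in normal form: no
first redex: a beta-redex


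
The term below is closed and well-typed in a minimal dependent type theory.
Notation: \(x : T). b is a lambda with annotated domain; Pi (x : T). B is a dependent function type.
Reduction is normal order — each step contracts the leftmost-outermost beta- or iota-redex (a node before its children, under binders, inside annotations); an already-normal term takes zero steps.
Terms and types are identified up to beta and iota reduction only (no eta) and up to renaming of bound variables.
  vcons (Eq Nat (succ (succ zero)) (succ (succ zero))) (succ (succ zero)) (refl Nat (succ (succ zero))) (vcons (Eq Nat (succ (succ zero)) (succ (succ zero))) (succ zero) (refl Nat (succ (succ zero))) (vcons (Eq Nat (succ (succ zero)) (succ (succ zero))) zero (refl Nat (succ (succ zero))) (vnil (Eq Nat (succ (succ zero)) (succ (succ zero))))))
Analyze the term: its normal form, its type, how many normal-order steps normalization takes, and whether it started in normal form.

normal form:
  vcons (Eq Nat (succ (succ zero)) (succ (succ zero))) (succ (succ zero)) (refl Nat (succ (succ zero))) (vcons (Eq Nat (succ (succ zero)) (succ (succ zero))) (succ zero) (refl Nat (succ (succ zero))) (vcons (Eq Nat (succ (succ zero)) (succ (succ zero))) zero (refl Nat (succ (succ zero))) (vnil (Eq Nat (succ (succ zero)) (succ (succ zero))))))
type:
  Vec (Eq Nat (succ (succ zero)) (succ (succ zero))) (succ (succ (succ zero)))
normal-order step count: 0
term was already normal: yes


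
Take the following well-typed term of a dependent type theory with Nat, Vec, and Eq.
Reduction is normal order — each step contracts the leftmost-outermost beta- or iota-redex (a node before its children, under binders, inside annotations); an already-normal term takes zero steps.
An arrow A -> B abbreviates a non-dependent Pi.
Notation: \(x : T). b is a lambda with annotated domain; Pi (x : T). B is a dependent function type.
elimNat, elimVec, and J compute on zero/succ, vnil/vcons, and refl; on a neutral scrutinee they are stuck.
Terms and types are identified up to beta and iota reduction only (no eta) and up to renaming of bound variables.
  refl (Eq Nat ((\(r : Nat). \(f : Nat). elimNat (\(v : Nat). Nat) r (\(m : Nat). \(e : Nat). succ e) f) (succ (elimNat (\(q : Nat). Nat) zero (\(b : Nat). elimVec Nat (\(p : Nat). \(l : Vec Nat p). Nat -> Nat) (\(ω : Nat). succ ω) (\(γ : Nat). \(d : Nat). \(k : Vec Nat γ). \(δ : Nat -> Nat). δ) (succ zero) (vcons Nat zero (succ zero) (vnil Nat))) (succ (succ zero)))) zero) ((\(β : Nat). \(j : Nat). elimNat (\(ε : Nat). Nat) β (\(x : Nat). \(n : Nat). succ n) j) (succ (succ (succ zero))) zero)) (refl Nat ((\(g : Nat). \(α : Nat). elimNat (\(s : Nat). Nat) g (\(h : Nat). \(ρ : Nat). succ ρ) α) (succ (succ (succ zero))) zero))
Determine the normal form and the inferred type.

reduced normal form:
  refl (Eq Nat (succ (succ (succ zero))) (succ (succ (succ zero)))) (refl Nat (succ (succ (succ zero))))
the term's type:
  Eq (Eq Nat (succ (succ (succ zero))) (succ (succ (succ zero)))) (refl Nat (succ (succ (succ zero)))) (refl Nat (succ (succ (succ zero))))


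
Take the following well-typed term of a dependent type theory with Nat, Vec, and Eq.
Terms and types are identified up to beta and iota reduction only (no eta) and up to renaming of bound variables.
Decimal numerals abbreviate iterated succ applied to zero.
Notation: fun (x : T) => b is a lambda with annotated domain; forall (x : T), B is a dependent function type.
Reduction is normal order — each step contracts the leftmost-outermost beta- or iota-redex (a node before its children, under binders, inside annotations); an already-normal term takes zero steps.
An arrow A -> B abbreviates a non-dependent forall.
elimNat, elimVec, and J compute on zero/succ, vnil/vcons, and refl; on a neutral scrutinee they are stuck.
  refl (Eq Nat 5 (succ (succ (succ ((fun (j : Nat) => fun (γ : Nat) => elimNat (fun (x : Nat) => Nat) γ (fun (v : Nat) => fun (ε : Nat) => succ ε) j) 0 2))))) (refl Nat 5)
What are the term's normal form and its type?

normal form:
  refl (Eq Nat 5 5) (refl Nat 5)
the term's type:
  Eq (Eq Nat 5 5) (refl Nat 5) (refl Nat 5)


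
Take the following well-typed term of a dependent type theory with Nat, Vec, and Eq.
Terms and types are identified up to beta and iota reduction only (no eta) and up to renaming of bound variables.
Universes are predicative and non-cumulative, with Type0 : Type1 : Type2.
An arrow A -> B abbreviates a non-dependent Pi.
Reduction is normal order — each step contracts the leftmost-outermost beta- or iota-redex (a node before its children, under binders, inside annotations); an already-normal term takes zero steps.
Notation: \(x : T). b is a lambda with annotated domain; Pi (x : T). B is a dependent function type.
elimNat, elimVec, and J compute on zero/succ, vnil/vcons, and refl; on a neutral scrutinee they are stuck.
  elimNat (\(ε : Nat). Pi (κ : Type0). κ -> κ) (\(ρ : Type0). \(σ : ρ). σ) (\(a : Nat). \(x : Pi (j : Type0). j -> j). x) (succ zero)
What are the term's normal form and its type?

normal form:
  \(ε : Type0). \(κ : ε). κ
inferred type:
  Pi (ε : Type0). ε -> ε
observation: 4 normal-order steps separate the term from its normal form.


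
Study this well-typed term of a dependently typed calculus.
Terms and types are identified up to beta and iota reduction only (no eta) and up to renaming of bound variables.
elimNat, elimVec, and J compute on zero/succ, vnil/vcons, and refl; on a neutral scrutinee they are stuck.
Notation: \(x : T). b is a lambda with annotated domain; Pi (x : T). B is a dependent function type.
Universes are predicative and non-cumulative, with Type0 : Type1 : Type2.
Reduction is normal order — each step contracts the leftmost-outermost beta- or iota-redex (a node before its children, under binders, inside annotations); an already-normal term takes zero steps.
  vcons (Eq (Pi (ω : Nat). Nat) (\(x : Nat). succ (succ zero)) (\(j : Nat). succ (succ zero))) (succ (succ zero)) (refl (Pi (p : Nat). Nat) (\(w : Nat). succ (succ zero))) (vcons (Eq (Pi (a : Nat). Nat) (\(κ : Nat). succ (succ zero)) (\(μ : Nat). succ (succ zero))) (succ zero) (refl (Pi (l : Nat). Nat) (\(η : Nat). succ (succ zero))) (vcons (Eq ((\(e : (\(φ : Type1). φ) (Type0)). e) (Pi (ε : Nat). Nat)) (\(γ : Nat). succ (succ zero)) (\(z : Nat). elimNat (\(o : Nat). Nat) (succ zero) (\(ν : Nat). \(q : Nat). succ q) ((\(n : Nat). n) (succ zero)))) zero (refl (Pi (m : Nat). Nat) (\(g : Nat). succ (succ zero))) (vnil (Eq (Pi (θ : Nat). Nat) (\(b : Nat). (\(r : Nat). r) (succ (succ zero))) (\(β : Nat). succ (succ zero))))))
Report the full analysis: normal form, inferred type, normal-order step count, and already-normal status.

reduced normal form:
  vcons (Eq (Pi (ω : Nat). Nat) (\(x : Nat). succ (succ zero)) (\(j : Nat). succ (succ zero))) (succ (succ zero)) (refl (Pi (p : Nat). Nat) (\(w : Nat). succ (succ zero))) (vcons (Eq (Pi (a : Nat). Nat) (\(κ : Nat). succ (succ zero)) (\(μ : Nat). succ (succ zero))) (succ zero) (refl (Pi (l : Nat). Nat) (\(η : Nat). succ (succ zero))) (vcons (Eq (Pi (e : Nat). Nat) (\(φ : Nat). succ (succ zero)) (\(ε : Nat). succ (succ zero))) zero (refl (Pi (γ : Nat). Nat) (\(z : Nat). succ (succ zero))) (vnil (Eq (Pi (o : Nat). Nat) (\(ν : Nat). succ (succ zero)) (\(q : Nat). succ (succ zero))))))
the term's type:
  Vec (Eq (Pi (ω : Nat). Nat) (\(x : Nat). succ (succ zero)) (\(j : Nat). succ (succ zero))) (succ (succ (succ zero)))
reduction steps (normal order): 7
started in normal form: no
first redex: a beta-redex


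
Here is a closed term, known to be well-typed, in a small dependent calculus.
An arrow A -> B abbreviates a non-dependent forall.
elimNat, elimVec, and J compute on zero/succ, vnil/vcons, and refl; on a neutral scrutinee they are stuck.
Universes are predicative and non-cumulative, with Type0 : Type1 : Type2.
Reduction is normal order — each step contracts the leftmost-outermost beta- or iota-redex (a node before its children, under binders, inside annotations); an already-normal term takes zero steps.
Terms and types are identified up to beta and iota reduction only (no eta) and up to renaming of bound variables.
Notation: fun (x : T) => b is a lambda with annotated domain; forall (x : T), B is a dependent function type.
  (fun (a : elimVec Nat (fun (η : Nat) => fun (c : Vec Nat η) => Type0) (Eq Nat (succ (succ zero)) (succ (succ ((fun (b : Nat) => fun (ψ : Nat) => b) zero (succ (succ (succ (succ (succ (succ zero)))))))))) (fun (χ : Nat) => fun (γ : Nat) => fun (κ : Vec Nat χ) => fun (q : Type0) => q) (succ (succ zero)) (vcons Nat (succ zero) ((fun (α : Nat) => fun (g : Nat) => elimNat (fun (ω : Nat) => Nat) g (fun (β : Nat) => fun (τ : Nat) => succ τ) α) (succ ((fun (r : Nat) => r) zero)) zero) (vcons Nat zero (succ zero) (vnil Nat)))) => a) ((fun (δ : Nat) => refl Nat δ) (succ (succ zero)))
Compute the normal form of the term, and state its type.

resulting normal form:
  refl Nat (succ (succ zero))
inferred type:
  Eq Nat (succ (succ zero)) (succ (succ zero))
observation: 2 normal-order steps separate the term from its normal form.


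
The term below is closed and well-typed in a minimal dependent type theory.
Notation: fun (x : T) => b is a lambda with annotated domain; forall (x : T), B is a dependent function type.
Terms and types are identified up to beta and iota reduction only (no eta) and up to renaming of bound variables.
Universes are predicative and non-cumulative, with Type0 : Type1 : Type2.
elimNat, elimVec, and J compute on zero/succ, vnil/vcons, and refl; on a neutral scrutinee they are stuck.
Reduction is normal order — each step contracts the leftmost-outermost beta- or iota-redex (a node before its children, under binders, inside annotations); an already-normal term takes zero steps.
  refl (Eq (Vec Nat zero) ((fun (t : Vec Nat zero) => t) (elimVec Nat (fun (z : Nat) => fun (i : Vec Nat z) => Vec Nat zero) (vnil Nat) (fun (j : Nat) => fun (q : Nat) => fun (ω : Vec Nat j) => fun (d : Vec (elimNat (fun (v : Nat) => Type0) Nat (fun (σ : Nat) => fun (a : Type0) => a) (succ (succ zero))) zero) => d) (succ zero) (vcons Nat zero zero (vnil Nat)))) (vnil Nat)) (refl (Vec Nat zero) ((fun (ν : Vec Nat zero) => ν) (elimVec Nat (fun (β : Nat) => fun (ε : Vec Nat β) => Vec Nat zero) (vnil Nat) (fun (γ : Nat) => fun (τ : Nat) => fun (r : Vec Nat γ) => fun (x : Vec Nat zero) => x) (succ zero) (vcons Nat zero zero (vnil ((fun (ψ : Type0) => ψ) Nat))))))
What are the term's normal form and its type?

reduced normal form:
  refl (Eq (Vec Nat zero) (vnil Nat) (vnil Nat)) (refl (Vec Nat zero) (vnil Nat))
type:
  Eq (Eq (Vec Nat zero) (vnil Nat) (vnil Nat)) (refl (Vec Nat zero) (vnil Nat)) (refl (Vec Nat zero) (vnil Nat))
observation: the leftmost-outermost redex is a beta-redex, and normalization takes 14 steps.


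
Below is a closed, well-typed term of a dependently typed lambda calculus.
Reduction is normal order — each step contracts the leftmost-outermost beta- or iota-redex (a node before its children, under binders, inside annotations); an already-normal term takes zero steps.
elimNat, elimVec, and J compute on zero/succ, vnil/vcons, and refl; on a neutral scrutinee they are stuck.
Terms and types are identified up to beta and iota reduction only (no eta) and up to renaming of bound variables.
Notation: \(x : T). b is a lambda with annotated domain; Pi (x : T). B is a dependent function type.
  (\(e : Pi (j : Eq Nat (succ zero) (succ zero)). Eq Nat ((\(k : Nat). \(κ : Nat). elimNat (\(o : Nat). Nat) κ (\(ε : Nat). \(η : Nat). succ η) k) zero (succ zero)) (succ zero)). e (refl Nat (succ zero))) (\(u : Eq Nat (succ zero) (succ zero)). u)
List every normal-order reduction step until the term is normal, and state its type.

reduction (normal order):
  (\(e : Pi (j : Eq Nat (succ zero) (succ zero)). Eq Nat ((\(k : Nat). \(κ : Nat). elimNat (\(o : Nat). Nat) κ (\(ε : Nat). \(η : Nat). succ η) k) zero (succ zero)) (succ zero)). e (refl Nat (succ zero))) (\(u : Eq Nat (succ zero) (succ zero)). u)
  ~> (\(e : Eq Nat (succ zero) (succ zero)). e) (refl Nat (succ zero))
  ~> refl Nat (succ zero)
type:
  Eq Nat (succ zero) (succ zero)


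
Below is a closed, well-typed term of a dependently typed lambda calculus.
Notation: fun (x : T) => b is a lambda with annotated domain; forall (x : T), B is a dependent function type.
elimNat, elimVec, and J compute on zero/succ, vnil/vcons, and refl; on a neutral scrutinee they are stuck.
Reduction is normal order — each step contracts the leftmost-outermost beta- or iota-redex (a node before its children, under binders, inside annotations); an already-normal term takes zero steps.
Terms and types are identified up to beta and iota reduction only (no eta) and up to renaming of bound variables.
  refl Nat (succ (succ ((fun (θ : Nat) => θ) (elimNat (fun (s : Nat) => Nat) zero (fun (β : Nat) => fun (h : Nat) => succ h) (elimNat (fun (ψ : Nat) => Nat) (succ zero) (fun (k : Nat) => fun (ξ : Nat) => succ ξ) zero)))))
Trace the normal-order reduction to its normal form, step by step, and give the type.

normal-order reduction:
  refl Nat (succ (succ ((fun (θ : Nat) => θ) (elimNat (fun (s : Nat) => Nat) zero (fun (β : Nat) => fun (h : Nat) => succ h) (elimNat (fun (ψ : Nat) => Nat) (succ zero) (fun (k : Nat) => fun (ξ : Nat) => succ ξ) zero)))))
  ~> refl Nat (succ (succ (elimNat (fun (θ : Nat) => Nat) zero (fun (s : Nat) => fun (β : Nat) => succ β) (elimNat (fun (h : Nat) => Nat) (succ zero) (fun (ψ : Nat) => fun (k : Nat) => succ k) zero))))
  ~> refl Nat (succ (succ (elimNat (fun (θ : Nat) => Nat) zero (fun (s : Nat) => fun (β : Nat) => succ β) (succ zero))))
  ~> refl Nat (succ (succ ((fun (θ : Nat) => fun (s : Nat) => succ s) zero (elimNat (fun (β : Nat) => Nat) zero (fun (h : Nat) => fun (ψ : Nat) => succ ψ) zero))))
  ~> refl Nat (succ (succ ((fun (θ : Nat) => succ θ) (elimNat (fun (s : Nat) => Nat) zero (fun (β : Nat) => fun (h : Nat) => succ h) zero))))
  ~> refl Nat (succ (succ (succ (elimNat (fun (θ : Nat) => Nat) zero (fun (s : Nat) => fun (β : Nat) => succ β) zero))))
  ~> refl Nat (succ (succ (succ zero)))
inferred type:
  Eq Nat (succ (succ (succ zero))) (succ (succ (succ zero)))


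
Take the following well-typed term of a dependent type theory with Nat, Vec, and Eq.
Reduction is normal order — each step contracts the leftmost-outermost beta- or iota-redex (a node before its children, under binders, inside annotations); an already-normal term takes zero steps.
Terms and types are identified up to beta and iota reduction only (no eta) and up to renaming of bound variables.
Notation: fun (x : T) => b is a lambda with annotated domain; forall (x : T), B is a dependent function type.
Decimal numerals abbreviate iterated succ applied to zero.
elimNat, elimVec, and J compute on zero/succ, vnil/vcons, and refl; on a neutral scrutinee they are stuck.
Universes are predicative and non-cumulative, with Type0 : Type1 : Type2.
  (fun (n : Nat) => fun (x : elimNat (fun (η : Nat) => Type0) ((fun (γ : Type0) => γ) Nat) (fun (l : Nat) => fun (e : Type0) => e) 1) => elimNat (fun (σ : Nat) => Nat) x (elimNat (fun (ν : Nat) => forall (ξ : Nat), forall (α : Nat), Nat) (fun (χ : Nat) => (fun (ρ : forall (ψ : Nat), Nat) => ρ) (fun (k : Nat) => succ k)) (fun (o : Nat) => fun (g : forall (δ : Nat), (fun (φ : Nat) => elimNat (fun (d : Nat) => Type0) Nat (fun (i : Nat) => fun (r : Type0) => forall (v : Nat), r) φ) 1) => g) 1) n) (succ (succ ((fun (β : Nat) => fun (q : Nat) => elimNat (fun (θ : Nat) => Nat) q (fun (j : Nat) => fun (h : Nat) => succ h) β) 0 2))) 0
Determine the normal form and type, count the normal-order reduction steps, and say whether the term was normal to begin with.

normal form:
  4
the term's type:
  Nat
reduction steps (normal order): 33
term was already normal: no
first contracted redex: a beta-redex


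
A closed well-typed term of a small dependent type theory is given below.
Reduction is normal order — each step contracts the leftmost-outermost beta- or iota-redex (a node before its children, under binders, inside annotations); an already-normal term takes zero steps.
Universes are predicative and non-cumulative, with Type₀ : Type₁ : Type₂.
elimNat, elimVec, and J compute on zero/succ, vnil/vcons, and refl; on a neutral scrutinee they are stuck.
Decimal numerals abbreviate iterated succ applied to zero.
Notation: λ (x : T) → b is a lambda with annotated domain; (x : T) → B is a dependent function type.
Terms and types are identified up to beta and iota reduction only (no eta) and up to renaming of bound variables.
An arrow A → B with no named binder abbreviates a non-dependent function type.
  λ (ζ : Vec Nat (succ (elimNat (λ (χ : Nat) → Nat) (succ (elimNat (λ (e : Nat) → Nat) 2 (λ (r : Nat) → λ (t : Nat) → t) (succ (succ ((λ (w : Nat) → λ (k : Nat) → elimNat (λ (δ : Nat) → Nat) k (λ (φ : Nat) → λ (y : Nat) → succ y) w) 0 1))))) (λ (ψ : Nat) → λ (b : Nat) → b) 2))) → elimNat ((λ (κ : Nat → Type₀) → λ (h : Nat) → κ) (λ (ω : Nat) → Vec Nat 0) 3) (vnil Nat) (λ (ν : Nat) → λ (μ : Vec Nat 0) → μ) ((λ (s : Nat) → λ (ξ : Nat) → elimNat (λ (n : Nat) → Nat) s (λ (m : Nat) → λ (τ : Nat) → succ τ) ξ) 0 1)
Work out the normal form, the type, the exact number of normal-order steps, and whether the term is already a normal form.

resulting normal form:
  λ (ζ : Vec Nat 4) → vnil Nat
inferred type:
  Vec Nat 4 → Vec Nat 0
reduction steps (normal order): 32
already normal: no
first redex: an elimNat iota-redex


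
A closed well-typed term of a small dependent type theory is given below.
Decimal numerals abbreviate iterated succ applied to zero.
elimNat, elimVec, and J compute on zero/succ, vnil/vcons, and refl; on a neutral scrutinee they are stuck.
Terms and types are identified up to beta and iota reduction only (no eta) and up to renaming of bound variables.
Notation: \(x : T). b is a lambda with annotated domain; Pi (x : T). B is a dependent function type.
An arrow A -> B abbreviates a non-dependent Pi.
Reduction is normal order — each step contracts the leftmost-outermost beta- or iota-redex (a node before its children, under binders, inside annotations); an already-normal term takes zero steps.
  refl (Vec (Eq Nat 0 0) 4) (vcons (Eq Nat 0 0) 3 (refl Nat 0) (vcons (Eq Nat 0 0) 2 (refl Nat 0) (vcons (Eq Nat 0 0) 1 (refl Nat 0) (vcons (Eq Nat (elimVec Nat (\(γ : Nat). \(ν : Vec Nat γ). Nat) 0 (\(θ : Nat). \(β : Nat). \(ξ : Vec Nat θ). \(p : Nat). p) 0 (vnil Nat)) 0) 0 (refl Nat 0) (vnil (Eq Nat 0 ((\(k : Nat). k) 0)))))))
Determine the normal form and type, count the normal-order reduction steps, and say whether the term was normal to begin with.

reduced normal form:
  refl (Vec (Eq Nat 0 0) 4) (vcons (Eq Nat 0 0) 3 (refl Nat 0) (vcons (Eq Nat 0 0) 2 (refl Nat 0) (vcons (Eq Nat 0 0) 1 (refl Nat 0) (vcons (Eq Nat 0 0) 0 (refl Nat 0) (vnil (Eq Nat 0 0))))))
inferred type:
  Eq (Vec (Eq Nat 0 0) 4) (vcons (Eq Nat 0 0) 3 (refl Nat 0) (vcons (Eq Nat 0 0) 2 (refl Nat 0) (vcons (Eq Nat 0 0) 1 (refl Nat 0) (vcons (Eq Nat 0 0) 0 (refl Nat 0) (vnil (Eq Nat 0 0)))))) (vcons (Eq Nat 0 0) 3 (refl Nat 0) (vcons (Eq Nat 0 0) 2 (refl Nat 0) (vcons (Eq Nat 0 0) 1 (refl Nat 0) (vcons (Eq Nat 0 0) 0 (refl Nat 0) (vnil (Eq Nat 0 0))))))
steps to reach normal form (normal order): 2
already normal: no
first redex: an elimVec iota-redex


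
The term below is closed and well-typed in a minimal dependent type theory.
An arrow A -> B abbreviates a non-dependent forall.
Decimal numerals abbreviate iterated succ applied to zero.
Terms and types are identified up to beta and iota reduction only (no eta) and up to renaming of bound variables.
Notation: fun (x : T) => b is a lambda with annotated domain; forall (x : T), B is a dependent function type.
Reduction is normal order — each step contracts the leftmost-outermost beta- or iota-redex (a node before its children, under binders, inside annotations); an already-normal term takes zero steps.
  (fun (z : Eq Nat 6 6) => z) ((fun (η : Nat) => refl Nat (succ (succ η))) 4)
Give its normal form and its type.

resulting normal form:
  refl Nat 6
inferred type:
  Eq Nat 6 6
observation: contracting a beta-redex first, the term normalizes in 2 steps.


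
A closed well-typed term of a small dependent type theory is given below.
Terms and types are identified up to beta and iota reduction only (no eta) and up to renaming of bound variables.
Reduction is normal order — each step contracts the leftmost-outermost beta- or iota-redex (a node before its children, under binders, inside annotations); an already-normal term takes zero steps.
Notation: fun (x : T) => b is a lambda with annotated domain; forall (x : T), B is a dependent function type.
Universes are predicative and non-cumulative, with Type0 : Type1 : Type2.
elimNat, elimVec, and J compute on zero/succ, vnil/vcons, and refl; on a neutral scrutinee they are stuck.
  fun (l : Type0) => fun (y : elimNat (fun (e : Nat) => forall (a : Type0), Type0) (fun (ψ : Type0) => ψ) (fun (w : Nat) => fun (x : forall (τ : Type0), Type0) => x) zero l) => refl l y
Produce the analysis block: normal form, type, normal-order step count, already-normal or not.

normal form:
  fun (l : Type0) => fun (y : l) => refl l y
type:
  forall (l : Type0), forall (y : l), Eq l y y
reduction steps (normal order): 2
term was already normal: no
first contracted redex: an elimNat iota-redex


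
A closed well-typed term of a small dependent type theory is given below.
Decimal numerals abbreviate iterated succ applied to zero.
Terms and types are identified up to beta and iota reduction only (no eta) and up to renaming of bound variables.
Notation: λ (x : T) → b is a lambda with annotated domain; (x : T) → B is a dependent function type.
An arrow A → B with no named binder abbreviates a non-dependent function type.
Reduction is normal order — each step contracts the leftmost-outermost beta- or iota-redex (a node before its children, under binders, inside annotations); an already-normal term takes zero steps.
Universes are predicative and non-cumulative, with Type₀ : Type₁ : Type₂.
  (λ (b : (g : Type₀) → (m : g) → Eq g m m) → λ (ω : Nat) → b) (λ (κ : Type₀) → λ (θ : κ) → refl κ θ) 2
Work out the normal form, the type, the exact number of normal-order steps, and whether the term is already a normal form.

normal form:
  λ (b : Type₀) → λ (g : b) → refl b g
type:
  (b : Type₀) → (g : b) → Eq b g g
reduction steps (normal order): 2
started in normal form: no
first redex: a beta-redex


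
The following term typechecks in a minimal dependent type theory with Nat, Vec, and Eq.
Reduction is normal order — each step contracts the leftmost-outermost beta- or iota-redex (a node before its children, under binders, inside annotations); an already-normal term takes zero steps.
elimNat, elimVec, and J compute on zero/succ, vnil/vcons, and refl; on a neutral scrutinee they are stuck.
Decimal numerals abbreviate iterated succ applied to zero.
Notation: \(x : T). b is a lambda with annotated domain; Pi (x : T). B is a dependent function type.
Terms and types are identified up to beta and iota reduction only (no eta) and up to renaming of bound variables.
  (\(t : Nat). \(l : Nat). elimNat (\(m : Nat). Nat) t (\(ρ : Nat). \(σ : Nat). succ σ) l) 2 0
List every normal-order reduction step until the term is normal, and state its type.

normal-order reduction:
  (\(t : Nat). \(l : Nat). elimNat (\(m : Nat). Nat) t (\(ρ : Nat). \(σ : Nat). succ σ) l) 2 0
  ~> (\(t : Nat). elimNat (\(l : Nat). Nat) 2 (\(m : Nat). \(ρ : Nat). succ ρ) t) 0
  ~> elimNat (\(t : Nat). Nat) 2 (\(l : Nat). \(m : Nat). succ m) 0
  ~> 2
inferred type:
  Nat


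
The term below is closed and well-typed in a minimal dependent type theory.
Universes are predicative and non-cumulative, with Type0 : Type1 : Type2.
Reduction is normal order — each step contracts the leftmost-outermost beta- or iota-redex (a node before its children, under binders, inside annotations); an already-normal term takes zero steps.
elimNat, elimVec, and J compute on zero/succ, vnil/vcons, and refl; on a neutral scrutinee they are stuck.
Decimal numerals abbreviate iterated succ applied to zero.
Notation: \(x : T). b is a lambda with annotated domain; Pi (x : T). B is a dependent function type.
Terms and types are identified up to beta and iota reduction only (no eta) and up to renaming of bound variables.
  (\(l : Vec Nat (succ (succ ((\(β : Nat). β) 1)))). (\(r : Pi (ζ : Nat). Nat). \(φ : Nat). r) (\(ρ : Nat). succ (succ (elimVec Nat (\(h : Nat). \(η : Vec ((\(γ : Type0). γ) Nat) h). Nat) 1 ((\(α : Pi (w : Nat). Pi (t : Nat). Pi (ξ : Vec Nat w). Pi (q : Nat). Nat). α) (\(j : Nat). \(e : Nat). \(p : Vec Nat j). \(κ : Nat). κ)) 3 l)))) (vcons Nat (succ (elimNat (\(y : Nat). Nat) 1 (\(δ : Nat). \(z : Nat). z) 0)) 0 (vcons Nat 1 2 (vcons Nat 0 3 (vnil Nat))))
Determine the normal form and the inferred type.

normal form:
  \(l : Nat). \(β : Nat). 3
inferred type:
  Pi (l : Nat). Pi (β : Nat). Nat
observation: normalization takes exactly 21 steps under the normal-order strategy.


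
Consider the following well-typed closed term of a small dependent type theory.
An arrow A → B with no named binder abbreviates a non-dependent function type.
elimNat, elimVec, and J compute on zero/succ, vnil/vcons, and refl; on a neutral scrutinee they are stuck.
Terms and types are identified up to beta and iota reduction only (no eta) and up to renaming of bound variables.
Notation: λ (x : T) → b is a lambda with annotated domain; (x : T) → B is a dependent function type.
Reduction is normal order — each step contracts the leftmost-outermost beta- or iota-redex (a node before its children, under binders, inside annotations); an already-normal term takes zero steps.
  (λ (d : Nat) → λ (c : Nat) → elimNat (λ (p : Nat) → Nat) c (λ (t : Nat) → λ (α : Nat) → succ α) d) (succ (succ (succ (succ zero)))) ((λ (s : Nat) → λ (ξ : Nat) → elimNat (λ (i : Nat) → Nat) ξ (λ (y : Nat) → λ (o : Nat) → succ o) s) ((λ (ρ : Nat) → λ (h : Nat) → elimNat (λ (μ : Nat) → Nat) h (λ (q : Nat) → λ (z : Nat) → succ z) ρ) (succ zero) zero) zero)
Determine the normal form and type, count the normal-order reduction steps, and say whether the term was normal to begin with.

reduced normal form:
  succ (succ (succ (succ (succ zero))))
type:
  Nat
reduction steps (normal order): 27
term was already normal: no
first redex: a beta-redex


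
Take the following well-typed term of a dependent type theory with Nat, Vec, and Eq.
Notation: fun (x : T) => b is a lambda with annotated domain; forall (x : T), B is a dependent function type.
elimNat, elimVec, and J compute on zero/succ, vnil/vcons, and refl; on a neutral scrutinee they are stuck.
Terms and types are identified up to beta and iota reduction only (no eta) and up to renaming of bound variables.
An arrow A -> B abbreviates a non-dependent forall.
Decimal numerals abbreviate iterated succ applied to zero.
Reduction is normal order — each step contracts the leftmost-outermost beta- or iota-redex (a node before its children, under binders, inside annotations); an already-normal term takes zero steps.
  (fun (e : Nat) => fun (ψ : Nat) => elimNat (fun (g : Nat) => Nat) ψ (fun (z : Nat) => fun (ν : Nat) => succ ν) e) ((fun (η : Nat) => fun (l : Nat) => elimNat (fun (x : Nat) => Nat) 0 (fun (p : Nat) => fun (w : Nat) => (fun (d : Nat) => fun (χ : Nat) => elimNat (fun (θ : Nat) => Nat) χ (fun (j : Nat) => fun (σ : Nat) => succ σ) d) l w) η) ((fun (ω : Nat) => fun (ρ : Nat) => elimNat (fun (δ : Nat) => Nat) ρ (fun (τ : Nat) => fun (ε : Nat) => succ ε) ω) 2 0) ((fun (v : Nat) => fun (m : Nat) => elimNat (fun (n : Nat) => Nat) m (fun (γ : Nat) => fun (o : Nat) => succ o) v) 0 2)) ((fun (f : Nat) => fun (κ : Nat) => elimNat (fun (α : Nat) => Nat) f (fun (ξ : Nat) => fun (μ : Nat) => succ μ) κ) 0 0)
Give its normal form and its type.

normal form:
  4
the term's type:
  Nat
observation: contracting a beta-redex first, the term normalizes in 48 steps.


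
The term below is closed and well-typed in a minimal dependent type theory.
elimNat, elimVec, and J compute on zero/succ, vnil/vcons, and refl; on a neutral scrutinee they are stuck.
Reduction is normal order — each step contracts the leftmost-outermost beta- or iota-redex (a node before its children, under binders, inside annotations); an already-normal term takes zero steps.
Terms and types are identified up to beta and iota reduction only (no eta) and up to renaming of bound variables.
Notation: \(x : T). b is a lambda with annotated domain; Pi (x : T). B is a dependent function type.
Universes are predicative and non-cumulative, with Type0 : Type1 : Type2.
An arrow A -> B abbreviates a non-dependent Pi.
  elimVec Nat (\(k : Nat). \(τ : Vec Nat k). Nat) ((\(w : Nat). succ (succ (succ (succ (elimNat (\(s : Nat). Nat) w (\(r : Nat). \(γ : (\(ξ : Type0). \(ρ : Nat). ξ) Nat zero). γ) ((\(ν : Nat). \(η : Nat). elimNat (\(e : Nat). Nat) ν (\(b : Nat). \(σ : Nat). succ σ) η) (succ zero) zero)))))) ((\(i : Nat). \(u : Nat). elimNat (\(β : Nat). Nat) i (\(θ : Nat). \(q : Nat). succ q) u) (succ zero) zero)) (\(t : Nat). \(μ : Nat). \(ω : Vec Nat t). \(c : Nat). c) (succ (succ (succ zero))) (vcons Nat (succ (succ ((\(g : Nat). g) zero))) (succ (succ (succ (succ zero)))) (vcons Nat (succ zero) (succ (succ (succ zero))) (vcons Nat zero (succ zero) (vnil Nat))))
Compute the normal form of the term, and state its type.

resulting normal form:
  succ (succ (succ (succ (succ zero))))
inferred type:
  Nat


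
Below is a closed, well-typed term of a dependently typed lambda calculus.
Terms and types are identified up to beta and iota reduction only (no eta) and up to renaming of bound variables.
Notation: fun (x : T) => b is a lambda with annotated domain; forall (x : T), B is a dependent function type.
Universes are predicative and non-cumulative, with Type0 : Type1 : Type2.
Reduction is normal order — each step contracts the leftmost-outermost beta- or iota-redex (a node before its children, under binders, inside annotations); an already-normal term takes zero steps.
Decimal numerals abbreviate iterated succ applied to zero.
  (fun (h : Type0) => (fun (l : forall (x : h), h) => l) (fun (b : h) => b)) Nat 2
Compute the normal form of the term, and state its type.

normal form:
  2
type:
  Nat
observation: normalization takes exactly 3 steps under the normal-order strategy.


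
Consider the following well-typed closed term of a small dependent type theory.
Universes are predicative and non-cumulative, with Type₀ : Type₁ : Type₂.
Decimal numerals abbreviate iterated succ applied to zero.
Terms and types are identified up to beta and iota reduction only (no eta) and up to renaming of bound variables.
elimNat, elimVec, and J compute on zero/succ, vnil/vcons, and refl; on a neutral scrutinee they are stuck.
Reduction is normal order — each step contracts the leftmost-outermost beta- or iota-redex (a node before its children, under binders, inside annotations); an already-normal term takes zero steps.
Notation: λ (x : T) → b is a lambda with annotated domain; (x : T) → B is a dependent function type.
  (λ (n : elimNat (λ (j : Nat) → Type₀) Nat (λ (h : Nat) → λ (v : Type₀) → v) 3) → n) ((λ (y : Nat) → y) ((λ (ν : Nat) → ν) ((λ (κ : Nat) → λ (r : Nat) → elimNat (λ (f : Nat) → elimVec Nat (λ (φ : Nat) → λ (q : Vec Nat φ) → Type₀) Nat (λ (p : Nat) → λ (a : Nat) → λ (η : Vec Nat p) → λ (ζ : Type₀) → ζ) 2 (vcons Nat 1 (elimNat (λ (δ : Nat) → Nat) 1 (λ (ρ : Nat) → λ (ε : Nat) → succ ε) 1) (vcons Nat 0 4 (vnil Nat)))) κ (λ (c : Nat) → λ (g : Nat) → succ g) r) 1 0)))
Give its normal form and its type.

resulting normal form:
  1
type:
  Nat
observation: the term reaches its normal form after 6 normal-order steps.
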